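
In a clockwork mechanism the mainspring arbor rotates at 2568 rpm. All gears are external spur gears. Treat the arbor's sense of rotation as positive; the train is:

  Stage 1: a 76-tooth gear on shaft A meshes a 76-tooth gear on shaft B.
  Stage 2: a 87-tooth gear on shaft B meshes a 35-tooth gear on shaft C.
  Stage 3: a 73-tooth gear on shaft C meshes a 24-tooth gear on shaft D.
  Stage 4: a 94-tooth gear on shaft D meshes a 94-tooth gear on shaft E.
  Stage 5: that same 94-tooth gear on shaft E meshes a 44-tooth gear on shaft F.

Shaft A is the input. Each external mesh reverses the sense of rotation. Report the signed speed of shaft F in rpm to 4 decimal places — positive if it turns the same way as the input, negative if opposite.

-41479.4532 rpm (opposite to input, |ω| = 41479.4532 rpm)

Stage 1 [76T→76T]: ω = 2568.0000×76/76 = 2568.0000 rpm, dir flips to −; running = −2568.0000
Stage 2 [87T→35T]: ω = 2568.0000×87/35 = 6383.3143 rpm, dir flips to +; running = +6383.3143
Stage 3 [73T→24T]: ω = 6383.3143×73/24 = 19415.9143 rpm, dir flips to −; running = −19415.9143
Stage 4 [94T→94T]: ω = 19415.9143×94/94 = 19415.9143 rpm, dir flips to +; running = +19415.9143
Stage 5 [94T→44T]: ω = 19415.9143×94/44 = 41479.4532 rpm, dir flips to −; running = −41479.4532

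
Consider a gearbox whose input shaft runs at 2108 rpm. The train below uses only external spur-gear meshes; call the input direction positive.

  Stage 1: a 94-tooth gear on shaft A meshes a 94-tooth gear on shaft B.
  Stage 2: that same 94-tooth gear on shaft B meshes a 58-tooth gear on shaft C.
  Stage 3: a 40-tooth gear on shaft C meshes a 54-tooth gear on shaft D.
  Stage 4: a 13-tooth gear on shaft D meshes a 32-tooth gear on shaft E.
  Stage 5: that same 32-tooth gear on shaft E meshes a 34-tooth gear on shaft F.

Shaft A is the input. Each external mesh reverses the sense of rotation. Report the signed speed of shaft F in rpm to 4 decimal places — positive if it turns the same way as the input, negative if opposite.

-967.6117 rpm (opposite to input, |ω| = 967.6117 rpm)

Stage 1 [94T→94T]: ω = 2108.0000×94/94 = 2108.0000 rpm, dir flips to −; running = −2108.0000
Stage 2 [94T→58T]: ω = 2108.0000×94/58 = 3416.4138 rpm, dir flips to +; running = +3416.4138
Stage 3 [40T→54T]: ω = 3416.4138×40/54 = 2530.6769 rpm, dir flips to −; running = −2530.6769
Stage 4 [13T→32T]: ω = 2530.6769×13/32 = 1028.0875 rpm, dir flips to +; running = +1028.0875
Stage 5 [32T→34T]: ω = 1028.0875×32/34 = 967.6117 rpm, dir flips to −; running = −967.6117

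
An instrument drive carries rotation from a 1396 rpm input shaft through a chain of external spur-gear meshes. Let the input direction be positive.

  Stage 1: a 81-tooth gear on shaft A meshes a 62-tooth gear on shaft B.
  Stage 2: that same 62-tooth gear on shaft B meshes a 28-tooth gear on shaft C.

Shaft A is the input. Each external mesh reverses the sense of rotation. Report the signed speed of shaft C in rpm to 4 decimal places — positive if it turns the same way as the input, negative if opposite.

+4038.4286 rpm (same as input, |ω| = 4038.4286 rpm)

Stage 1 [81T→62T]: ω = 1396.0000×81/62 = 1823.8065 rpm, dir flips to −; running = −1823.8065
Stage 2 [62T→28T]: ω = 1823.8065×62/28 = 4038.4286 rpm, dir flips to +; running = +4038.4286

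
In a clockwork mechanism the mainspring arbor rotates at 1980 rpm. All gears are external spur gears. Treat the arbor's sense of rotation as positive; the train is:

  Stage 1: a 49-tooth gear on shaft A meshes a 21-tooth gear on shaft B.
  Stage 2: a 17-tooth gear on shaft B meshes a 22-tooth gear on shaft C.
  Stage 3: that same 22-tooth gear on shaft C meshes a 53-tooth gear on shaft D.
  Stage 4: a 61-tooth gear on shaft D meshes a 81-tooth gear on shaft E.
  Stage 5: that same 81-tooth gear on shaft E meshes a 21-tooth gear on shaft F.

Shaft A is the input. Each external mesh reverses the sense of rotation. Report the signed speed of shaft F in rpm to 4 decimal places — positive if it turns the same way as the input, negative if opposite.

-4304.5283 rpm (opposite to input, |ω| = 4304.5283 rpm)

Stage 1 [49T→21T]: ω = 1980.0000×49/21 = 4620.0000 rpm, dir flips to −; running = −4620.0000
Stage 2 [17T→22T]: ω = 4620.0000×17/22 = 3570.0000 rpm, dir flips to +; running = +3570.0000
Stage 3 [22T→53T]: ω = 3570.0000×22/53 = 1481.8868 rpm, dir flips to −; running = −1481.8868
Stage 4 [61T→81T]: ω = 1481.8868×61/81 = 1115.9888 rpm, dir flips to +; running = +1115.9888
Stage 5 [81T→21T]: ω = 1115.9888×81/21 = 4304.5283 rpm, dir flips to −; running = −4304.5283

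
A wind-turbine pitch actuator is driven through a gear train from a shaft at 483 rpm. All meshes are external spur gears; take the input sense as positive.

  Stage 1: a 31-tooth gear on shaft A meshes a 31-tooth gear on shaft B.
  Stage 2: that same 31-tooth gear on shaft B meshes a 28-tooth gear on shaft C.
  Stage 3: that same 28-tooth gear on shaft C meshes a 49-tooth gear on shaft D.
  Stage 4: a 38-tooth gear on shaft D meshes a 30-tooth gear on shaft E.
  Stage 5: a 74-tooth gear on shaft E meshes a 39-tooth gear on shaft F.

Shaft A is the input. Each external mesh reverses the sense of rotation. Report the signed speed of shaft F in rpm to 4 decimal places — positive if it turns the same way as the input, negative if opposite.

Stage 1 [31T→31T]: ω = 483.0000×31/31 = 483.0000 rpm, dir flips to −; running = −483.0000
Stage 2 [31T→28T]: ω = 483.0000×31/28 = 534.7500 rpm, dir flips to +; running = +534.7500
Stage 3 [28T→49T]: ω = 534.7500×28/49 = 305.5714 rpm, dir flips to −; running = −305.5714
Stage 4 [38T→30T]: ω = 305.5714×38/30 = 387.0571 rpm, dir flips to +; running = +387.0571
Stage 5 [74T→39T]: ω = 387.0571×74/39 = 734.4161 rpm, dir flips to −; running = −734.4161

-734.4161 rpm (opposite to input, |ω| = 734.4161 rpm)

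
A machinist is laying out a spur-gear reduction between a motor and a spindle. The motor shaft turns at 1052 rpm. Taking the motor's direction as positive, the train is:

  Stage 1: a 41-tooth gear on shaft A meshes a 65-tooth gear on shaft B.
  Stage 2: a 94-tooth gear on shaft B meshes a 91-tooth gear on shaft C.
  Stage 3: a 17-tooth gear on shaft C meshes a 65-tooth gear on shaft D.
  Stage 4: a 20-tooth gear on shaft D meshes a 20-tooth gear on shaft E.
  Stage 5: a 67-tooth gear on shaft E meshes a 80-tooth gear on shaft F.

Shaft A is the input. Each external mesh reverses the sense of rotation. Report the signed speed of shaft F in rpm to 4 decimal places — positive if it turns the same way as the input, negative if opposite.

-150.1388 rpm (opposite to input, |ω| = 150.1388 rpm)

Stage 1 [41T→65T]: ω = 1052.0000×41/65 = 663.5692 rpm, dir flips to −; running = −663.5692
Stage 2 [94T→91T]: ω = 663.5692×94/91 = 685.4451 rpm, dir flips to +; running = +685.4451
Stage 3 [17T→65T]: ω = 685.4451×17/65 = 179.2703 rpm, dir flips to −; running = −179.2703
Stage 4 [20T→20T]: ω = 179.2703×20/20 = 179.2703 rpm, dir flips to +; running = +179.2703
Stage 5 [67T→80T]: ω = 179.2703×67/80 = 150.1388 rpm, dir flips to −; running = −150.1388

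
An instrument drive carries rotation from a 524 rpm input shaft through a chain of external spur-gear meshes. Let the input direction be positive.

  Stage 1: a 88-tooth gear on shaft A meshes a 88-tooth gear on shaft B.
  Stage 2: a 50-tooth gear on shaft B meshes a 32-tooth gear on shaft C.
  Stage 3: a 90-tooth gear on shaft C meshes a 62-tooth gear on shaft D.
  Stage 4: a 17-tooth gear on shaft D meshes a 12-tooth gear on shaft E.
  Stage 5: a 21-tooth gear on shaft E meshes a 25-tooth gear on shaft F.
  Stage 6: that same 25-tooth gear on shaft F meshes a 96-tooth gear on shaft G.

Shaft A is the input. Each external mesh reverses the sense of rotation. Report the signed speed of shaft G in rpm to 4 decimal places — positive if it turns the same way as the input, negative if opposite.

+368.3137 rpm (same as input, |ω| = 368.3137 rpm)

Stage 1 [88T→88T]: ω = 524.0000×88/88 = 524.0000 rpm, dir flips to −; running = −524.0000
Stage 2 [50T→32T]: ω = 524.0000×50/32 = 818.7500 rpm, dir flips to +; running = +818.7500
Stage 3 [90T→62T]: ω = 818.7500×90/62 = 1188.5081 rpm, dir flips to −; running = −1188.5081
Stage 4 [17T→12T]: ω = 1188.5081×17/12 = 1683.7198 rpm, dir flips to +; running = +1683.7198
Stage 5 [21T→25T]: ω = 1683.7198×21/25 = 1414.3246 rpm, dir flips to −; running = −1414.3246
Stage 6 [25T→96T]: ω = 1414.3246×25/96 = 368.3137 rpm, dir flips to +; running = +368.3137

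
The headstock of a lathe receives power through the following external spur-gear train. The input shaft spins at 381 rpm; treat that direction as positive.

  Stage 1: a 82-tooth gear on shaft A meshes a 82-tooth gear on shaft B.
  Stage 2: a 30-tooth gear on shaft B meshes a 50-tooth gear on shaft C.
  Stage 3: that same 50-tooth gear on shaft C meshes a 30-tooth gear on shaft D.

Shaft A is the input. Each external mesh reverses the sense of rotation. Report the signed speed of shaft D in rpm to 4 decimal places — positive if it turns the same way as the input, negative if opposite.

-381.0000 rpm (opposite to input, |ω| = 381.0000 rpm)

Stage 1 [82T→82T]: ω = 381.0000×82/82 = 381.0000 rpm, dir flips to −; running = −381.0000
Stage 2 [30T→50T]: ω = 381.0000×30/50 = 228.6000 rpm, dir flips to +; running = +228.6000
Stage 3 [50T→30T]: ω = 228.6000×50/30 = 381.0000 rpm, dir flips to −; running = −381.0000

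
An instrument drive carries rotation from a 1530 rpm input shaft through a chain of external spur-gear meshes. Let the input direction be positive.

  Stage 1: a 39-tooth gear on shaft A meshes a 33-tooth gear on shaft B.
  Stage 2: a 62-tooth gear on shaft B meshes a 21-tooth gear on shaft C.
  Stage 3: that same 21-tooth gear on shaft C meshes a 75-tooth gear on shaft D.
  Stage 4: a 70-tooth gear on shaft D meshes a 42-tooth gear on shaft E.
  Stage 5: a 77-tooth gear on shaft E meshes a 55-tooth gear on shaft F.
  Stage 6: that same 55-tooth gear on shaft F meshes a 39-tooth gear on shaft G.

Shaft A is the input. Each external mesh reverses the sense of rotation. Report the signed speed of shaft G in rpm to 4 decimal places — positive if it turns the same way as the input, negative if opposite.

Stage 1 [39T→33T]: ω = 1530.0000×39/33 = 1808.1818 rpm, dir flips to −; running = −1808.1818
Stage 2 [62T→21T]: ω = 1808.1818×62/21 = 5338.4416 rpm, dir flips to +; running = +5338.4416
Stage 3 [21T→75T]: ω = 5338.4416×21/75 = 1494.7636 rpm, dir flips to −; running = −1494.7636
Stage 4 [70T→42T]: ω = 1494.7636×70/42 = 2491.2727 rpm, dir flips to +; running = +2491.2727
Stage 5 [77T→55T]: ω = 2491.2727×77/55 = 3487.7818 rpm, dir flips to −; running = −3487.7818
Stage 6 [55T→39T]: ω = 3487.7818×55/39 = 4918.6667 rpm, dir flips to +; running = +4918.6667

+4918.6667 rpm (same as input, |ω| = 4918.6667 rpm)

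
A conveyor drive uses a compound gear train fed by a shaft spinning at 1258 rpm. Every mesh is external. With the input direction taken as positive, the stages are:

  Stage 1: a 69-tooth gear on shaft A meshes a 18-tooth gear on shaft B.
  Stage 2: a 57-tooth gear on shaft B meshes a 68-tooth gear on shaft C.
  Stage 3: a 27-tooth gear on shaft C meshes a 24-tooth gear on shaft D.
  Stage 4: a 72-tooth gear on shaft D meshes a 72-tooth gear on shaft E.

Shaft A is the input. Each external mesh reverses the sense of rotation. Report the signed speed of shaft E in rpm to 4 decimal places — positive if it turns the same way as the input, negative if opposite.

Stage 1 [69T→18T]: ω = 1258.0000×69/18 = 4822.3333 rpm, dir flips to −; running = −4822.3333
Stage 2 [57T→68T]: ω = 4822.3333×57/68 = 4042.2500 rpm, dir flips to +; running = +4042.2500
Stage 3 [27T→24T]: ω = 4042.2500×27/24 = 4547.5312 rpm, dir flips to −; running = −4547.5312
Stage 4 [72T→72T]: ω = 4547.5312×72/72 = 4547.5312 rpm, dir flips to +; running = +4547.5312

+4547.5312 rpm (same as input, |ω| = 4547.5312 rpm)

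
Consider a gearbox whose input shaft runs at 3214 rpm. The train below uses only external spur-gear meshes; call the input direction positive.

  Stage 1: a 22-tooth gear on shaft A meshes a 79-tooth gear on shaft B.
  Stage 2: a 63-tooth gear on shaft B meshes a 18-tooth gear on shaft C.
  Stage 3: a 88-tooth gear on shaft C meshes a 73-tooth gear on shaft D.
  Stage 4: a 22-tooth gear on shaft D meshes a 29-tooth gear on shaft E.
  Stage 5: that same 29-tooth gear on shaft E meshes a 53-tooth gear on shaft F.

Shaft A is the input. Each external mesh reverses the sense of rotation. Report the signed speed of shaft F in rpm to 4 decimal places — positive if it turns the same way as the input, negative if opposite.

-1567.5310 rpm (opposite to input, |ω| = 1567.5310 rpm)

Stage 1 [22T→79T]: ω = 3214.0000×22/79 = 895.0380 rpm, dir flips to −; running = −895.0380
Stage 2 [63T→18T]: ω = 895.0380×63/18 = 3132.6329 rpm, dir flips to +; running = +3132.6329
Stage 3 [88T→73T]: ω = 3132.6329×88/73 = 3776.3246 rpm, dir flips to −; running = −3776.3246
Stage 4 [22T→29T]: ω = 3776.3246×22/29 = 2864.7980 rpm, dir flips to +; running = +2864.7980
Stage 5 [29T→53T]: ω = 2864.7980×29/53 = 1567.5310 rpm, dir flips to −; running = −1567.5310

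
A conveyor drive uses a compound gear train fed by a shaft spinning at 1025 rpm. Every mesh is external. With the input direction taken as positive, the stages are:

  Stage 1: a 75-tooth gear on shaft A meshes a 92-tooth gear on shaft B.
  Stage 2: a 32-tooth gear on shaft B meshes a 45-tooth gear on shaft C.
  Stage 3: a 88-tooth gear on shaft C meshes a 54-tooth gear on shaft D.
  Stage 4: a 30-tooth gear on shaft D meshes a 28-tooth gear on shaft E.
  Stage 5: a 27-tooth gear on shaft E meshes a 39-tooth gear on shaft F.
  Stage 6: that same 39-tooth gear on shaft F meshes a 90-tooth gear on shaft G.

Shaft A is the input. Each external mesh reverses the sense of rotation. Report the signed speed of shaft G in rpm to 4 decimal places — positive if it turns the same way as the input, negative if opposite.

+311.2491 rpm (same as input, |ω| = 311.2491 rpm)

Stage 1 [75T→92T]: ω = 1025.0000×75/92 = 835.5978 rpm, dir flips to −; running = −835.5978
Stage 2 [32T→45T]: ω = 835.5978×32/45 = 594.2029 rpm, dir flips to +; running = +594.2029
Stage 3 [88T→54T]: ω = 594.2029×88/54 = 968.3306 rpm, dir flips to −; running = −968.3306
Stage 4 [30T→28T]: ω = 968.3306×30/28 = 1037.4971 rpm, dir flips to +; running = +1037.4971
Stage 5 [27T→39T]: ω = 1037.4971×27/39 = 718.2672 rpm, dir flips to −; running = −718.2672
Stage 6 [39T→90T]: ω = 718.2672×39/90 = 311.2491 rpm, dir flips to +; running = +311.2491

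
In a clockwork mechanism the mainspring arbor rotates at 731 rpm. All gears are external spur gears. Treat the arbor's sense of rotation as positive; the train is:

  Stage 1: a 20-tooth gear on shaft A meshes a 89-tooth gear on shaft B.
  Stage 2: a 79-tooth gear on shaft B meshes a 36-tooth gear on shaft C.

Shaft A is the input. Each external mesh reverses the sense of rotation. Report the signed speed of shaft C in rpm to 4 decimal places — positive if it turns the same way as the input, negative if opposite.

+360.4806 rpm (same as input, |ω| = 360.4806 rpm)

Stage 1 [20T→89T]: ω = 731.0000×20/89 = 164.2697 rpm, dir flips to −; running = −164.2697
Stage 2 [79T→36T]: ω = 164.2697×79/36 = 360.4806 rpm, dir flips to +; running = +360.4806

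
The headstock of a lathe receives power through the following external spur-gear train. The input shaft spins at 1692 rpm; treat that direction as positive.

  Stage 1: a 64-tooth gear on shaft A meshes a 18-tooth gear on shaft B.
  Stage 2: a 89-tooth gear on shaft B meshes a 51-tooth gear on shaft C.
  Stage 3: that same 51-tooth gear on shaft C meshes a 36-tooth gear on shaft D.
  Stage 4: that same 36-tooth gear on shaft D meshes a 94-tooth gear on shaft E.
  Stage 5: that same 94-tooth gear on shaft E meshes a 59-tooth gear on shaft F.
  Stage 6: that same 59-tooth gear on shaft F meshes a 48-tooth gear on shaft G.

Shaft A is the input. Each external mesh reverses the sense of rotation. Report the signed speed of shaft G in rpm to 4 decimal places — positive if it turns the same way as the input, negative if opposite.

+11154.6667 rpm (same as input, |ω| = 11154.6667 rpm)

Stage 1 [64T→18T]: ω = 1692.0000×64/18 = 6016.0000 rpm, dir flips to −; running = −6016.0000
Stage 2 [89T→51T]: ω = 6016.0000×89/51 = 10498.5098 rpm, dir flips to +; running = +10498.5098
Stage 3 [51T→36T]: ω = 10498.5098×51/36 = 14872.8889 rpm, dir flips to −; running = −14872.8889
Stage 4 [36T→94T]: ω = 14872.8889×36/94 = 5696.0000 rpm, dir flips to +; running = +5696.0000
Stage 5 [94T→59T]: ω = 5696.0000×94/59 = 9074.9831 rpm, dir flips to −; running = −9074.9831
Stage 6 [59T→48T]: ω = 9074.9831×59/48 = 11154.6667 rpm, dir flips to +; running = +11154.6667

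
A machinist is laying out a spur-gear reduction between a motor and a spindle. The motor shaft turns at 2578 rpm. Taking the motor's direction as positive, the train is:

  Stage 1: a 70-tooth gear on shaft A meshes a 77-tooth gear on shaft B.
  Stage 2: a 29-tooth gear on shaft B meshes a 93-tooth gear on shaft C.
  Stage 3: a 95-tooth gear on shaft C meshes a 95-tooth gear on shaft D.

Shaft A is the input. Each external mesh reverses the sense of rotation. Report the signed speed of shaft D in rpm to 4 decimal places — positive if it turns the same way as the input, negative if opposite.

-730.8113 rpm (opposite to input, |ω| = 730.8113 rpm)

Stage 1 [70T→77T]: ω = 2578.0000×70/77 = 2343.6364 rpm, dir flips to −; running = −2343.6364
Stage 2 [29T→93T]: ω = 2343.6364×29/93 = 730.8113 rpm, dir flips to +; running = +730.8113
Stage 3 [95T→95T]: ω = 730.8113×95/95 = 730.8113 rpm, dir flips to −; running = −730.8113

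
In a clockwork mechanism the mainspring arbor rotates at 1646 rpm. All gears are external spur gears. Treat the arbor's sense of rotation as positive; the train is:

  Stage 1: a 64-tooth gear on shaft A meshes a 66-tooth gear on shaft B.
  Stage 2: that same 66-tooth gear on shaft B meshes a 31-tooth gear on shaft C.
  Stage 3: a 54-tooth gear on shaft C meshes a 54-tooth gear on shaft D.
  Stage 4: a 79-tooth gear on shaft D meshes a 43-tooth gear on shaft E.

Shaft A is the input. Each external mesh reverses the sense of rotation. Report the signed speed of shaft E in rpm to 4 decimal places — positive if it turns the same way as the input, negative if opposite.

+6243.1928 rpm (same as input, |ω| = 6243.1928 rpm)

Stage 1 [64T→66T]: ω = 1646.0000×64/66 = 1596.1212 rpm, dir flips to −; running = −1596.1212
Stage 2 [66T→31T]: ω = 1596.1212×66/31 = 3398.1935 rpm, dir flips to +; running = +3398.1935
Stage 3 [54T→54T]: ω = 3398.1935×54/54 = 3398.1935 rpm, dir flips to −; running = −3398.1935
Stage 4 [79T→43T]: ω = 3398.1935×79/43 = 6243.1928 rpm, dir flips to +; running = +6243.1928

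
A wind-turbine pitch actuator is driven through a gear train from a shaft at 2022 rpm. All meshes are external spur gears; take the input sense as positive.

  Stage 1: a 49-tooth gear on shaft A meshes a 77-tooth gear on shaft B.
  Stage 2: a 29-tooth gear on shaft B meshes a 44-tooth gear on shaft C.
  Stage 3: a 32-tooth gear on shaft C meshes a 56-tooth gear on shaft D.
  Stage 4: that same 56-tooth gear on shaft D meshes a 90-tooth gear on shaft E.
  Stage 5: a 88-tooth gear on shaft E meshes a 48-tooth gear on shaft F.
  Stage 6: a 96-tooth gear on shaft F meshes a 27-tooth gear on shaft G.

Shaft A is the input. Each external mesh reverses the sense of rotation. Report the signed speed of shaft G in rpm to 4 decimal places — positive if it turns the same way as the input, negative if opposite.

+1965.5686 rpm (same as input, |ω| = 1965.5686 rpm)

Stage 1 [49T→77T]: ω = 2022.0000×49/77 = 1286.7273 rpm, dir flips to −; running = −1286.7273
Stage 2 [29T→44T]: ω = 1286.7273×29/44 = 848.0702 rpm, dir flips to +; running = +848.0702
Stage 3 [32T→56T]: ω = 848.0702×32/56 = 484.6116 rpm, dir flips to −; running = −484.6116
Stage 4 [56T→90T]: ω = 484.6116×56/90 = 301.5361 rpm, dir flips to +; running = +301.5361
Stage 5 [88T→48T]: ω = 301.5361×88/48 = 552.8162 rpm, dir flips to −; running = −552.8162
Stage 6 [96T→27T]: ω = 552.8162×96/27 = 1965.5686 rpm, dir flips to +; running = +1965.5686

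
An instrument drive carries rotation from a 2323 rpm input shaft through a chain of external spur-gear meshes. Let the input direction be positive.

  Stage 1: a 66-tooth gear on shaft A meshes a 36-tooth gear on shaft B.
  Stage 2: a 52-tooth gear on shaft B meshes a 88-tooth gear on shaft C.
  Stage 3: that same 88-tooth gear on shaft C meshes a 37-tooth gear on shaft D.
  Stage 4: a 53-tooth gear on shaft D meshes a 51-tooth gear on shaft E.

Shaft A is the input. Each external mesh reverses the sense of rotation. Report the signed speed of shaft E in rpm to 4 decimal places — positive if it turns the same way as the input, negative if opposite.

+6220.1085 rpm (same as input, |ω| = 6220.1085 rpm)

Stage 1 [66T→36T]: ω = 2323.0000×66/36 = 4258.8333 rpm, dir flips to −; running = −4258.8333
Stage 2 [52T→88T]: ω = 4258.8333×52/88 = 2516.5833 rpm, dir flips to +; running = +2516.5833
Stage 3 [88T→37T]: ω = 2516.5833×88/37 = 5985.3874 rpm, dir flips to −; running = −5985.3874
Stage 4 [53T→51T]: ω = 5985.3874×53/51 = 6220.1085 rpm, dir flips to +; running = +6220.1085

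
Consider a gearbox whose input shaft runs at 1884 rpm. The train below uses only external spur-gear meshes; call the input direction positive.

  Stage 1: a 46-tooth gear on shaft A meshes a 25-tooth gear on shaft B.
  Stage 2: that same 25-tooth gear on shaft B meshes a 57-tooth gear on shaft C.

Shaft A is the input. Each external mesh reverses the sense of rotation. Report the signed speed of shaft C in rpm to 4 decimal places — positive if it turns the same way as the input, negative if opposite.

+1520.4211 rpm (same as input, |ω| = 1520.4211 rpm)

Stage 1 [46T→25T]: ω = 1884.0000×46/25 = 3466.5600 rpm, dir flips to −; running = −3466.5600
Stage 2 [25T→57T]: ω = 3466.5600×25/57 = 1520.4211 rpm, dir flips to +; running = +1520.4211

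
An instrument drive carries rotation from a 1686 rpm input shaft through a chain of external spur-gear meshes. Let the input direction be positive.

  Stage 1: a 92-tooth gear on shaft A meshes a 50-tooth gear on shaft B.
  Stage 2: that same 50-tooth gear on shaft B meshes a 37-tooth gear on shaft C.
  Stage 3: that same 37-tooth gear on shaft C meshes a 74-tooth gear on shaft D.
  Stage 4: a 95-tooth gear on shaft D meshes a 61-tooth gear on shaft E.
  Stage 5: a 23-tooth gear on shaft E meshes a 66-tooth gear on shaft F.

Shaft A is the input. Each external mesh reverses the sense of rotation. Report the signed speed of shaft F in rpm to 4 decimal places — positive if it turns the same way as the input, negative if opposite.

Stage 1 [92T→50T]: ω = 1686.0000×92/50 = 3102.2400 rpm, dir flips to −; running = −3102.2400
Stage 2 [50T→37T]: ω = 3102.2400×50/37 = 4192.2162 rpm, dir flips to +; running = +4192.2162
Stage 3 [37T→74T]: ω = 4192.2162×37/74 = 2096.1081 rpm, dir flips to −; running = −2096.1081
Stage 4 [95T→61T]: ω = 2096.1081×95/61 = 3264.4307 rpm, dir flips to +; running = +3264.4307
Stage 5 [23T→66T]: ω = 3264.4307×23/66 = 1137.6046 rpm, dir flips to −; running = −1137.6046

-1137.6046 rpm (opposite to input, |ω| = 1137.6046 rpm)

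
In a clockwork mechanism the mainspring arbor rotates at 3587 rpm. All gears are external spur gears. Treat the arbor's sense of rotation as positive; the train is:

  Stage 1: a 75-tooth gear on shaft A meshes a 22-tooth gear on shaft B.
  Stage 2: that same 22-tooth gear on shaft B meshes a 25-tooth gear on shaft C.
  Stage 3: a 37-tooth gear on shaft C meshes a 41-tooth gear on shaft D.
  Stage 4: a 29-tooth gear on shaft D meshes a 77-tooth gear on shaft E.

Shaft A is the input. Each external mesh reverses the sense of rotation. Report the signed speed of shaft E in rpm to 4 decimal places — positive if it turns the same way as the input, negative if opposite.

Stage 1 [75T→22T]: ω = 3587.0000×75/22 = 12228.4091 rpm, dir flips to −; running = −12228.4091
Stage 2 [22T→25T]: ω = 12228.4091×22/25 = 10761.0000 rpm, dir flips to +; running = +10761.0000
Stage 3 [37T→41T]: ω = 10761.0000×37/41 = 9711.1463 rpm, dir flips to −; running = −9711.1463
Stage 4 [29T→77T]: ω = 9711.1463×29/77 = 3657.4447 rpm, dir flips to +; running = +3657.4447

+3657.4447 rpm (same as input, |ω| = 3657.4447 rpm)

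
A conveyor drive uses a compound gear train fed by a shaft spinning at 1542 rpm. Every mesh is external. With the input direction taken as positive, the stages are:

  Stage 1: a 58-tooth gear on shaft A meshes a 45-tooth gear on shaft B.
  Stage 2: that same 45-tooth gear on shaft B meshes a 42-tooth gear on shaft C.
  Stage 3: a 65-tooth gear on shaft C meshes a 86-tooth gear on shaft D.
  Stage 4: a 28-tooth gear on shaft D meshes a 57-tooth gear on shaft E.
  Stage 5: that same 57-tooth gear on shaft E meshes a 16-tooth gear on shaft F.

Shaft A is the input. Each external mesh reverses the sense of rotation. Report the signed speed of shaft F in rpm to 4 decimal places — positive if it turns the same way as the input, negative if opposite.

-2816.5407 rpm (opposite to input, |ω| = 2816.5407 rpm)

Stage 1 [58T→45T]: ω = 1542.0000×58/45 = 1987.4667 rpm, dir flips to −; running = −1987.4667
Stage 2 [45T→42T]: ω = 1987.4667×45/42 = 2129.4286 rpm, dir flips to +; running = +2129.4286
Stage 3 [65T→86T]: ω = 2129.4286×65/86 = 1609.4518 rpm, dir flips to −; running = −1609.4518
Stage 4 [28T→57T]: ω = 1609.4518×28/57 = 790.6079 rpm, dir flips to +; running = +790.6079
Stage 5 [57T→16T]: ω = 790.6079×57/16 = 2816.5407 rpm, dir flips to −; running = −2816.5407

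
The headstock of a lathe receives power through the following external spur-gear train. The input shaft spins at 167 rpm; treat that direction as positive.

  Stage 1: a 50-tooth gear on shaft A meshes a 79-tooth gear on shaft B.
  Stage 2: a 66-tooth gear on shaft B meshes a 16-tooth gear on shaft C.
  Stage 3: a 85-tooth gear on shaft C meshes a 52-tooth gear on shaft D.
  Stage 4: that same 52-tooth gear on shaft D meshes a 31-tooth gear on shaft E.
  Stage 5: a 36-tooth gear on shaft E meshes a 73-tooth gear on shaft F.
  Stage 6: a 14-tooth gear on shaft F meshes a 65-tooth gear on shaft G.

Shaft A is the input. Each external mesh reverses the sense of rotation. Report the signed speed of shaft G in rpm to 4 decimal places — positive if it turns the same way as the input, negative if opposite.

Stage 1 [50T→79T]: ω = 167.0000×50/79 = 105.6962 rpm, dir flips to −; running = −105.6962
Stage 2 [66T→16T]: ω = 105.6962×66/16 = 435.9968 rpm, dir flips to +; running = +435.9968
Stage 3 [85T→52T]: ω = 435.9968×85/52 = 712.6871 rpm, dir flips to −; running = −712.6871
Stage 4 [52T→31T]: ω = 712.6871×52/31 = 1195.4752 rpm, dir flips to +; running = +1195.4752
Stage 5 [36T→73T]: ω = 1195.4752×36/73 = 589.5494 rpm, dir flips to −; running = −589.5494
Stage 6 [14T→65T]: ω = 589.5494×14/65 = 126.9799 rpm, dir flips to +; running = +126.9799

+126.9799 rpm (same as input, |ω| = 126.9799 rpm)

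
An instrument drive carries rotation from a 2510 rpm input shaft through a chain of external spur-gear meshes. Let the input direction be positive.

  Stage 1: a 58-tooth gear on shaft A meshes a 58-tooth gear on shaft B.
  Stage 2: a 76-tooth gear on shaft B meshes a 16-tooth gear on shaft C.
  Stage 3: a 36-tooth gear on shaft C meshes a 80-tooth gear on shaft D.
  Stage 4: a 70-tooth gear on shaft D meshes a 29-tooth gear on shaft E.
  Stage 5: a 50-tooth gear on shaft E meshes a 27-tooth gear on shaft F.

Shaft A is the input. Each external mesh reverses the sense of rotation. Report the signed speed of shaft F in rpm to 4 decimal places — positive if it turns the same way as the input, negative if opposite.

-23982.0402 rpm (opposite to input, |ω| = 23982.0402 rpm)

Stage 1 [58T→58T]: ω = 2510.0000×58/58 = 2510.0000 rpm, dir flips to −; running = −2510.0000
Stage 2 [76T→16T]: ω = 2510.0000×76/16 = 11922.5000 rpm, dir flips to +; running = +11922.5000
Stage 3 [36T→80T]: ω = 11922.5000×36/80 = 5365.1250 rpm, dir flips to −; running = −5365.1250
Stage 4 [70T→29T]: ω = 5365.1250×70/29 = 12950.3017 rpm, dir flips to +; running = +12950.3017
Stage 5 [50T→27T]: ω = 12950.3017×50/27 = 23982.0402 rpm, dir flips to −; running = −23982.0402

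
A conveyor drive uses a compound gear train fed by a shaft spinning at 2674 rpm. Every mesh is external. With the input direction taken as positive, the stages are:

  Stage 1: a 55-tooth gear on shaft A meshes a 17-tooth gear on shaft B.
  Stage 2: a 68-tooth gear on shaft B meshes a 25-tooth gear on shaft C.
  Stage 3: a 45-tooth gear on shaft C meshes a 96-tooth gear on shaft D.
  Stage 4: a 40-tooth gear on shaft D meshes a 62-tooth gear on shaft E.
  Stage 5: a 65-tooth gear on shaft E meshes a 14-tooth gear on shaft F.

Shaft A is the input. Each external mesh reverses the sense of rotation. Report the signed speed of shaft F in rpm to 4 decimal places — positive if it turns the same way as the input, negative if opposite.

-33039.9194 rpm (opposite to input, |ω| = 33039.9194 rpm)

Stage 1 [55T→17T]: ω = 2674.0000×55/17 = 8651.1765 rpm, dir flips to −; running = −8651.1765
Stage 2 [68T→25T]: ω = 8651.1765×68/25 = 23531.2000 rpm, dir flips to +; running = +23531.2000
Stage 3 [45T→96T]: ω = 23531.2000×45/96 = 11030.2500 rpm, dir flips to −; running = −11030.2500
Stage 4 [40T→62T]: ω = 11030.2500×40/62 = 7116.2903 rpm, dir flips to +; running = +7116.2903
Stage 5 [65T→14T]: ω = 7116.2903×65/14 = 33039.9194 rpm, dir flips to −; running = −33039.9194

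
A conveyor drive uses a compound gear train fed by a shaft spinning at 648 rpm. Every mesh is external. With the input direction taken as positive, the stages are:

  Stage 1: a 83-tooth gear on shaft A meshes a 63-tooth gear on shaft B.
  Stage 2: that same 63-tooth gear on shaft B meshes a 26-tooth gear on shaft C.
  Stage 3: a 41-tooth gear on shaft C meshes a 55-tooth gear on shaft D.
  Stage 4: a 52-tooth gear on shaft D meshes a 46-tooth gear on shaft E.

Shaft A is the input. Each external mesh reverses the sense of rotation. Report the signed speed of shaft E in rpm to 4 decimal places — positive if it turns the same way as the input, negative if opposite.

+1743.1968 rpm (same as input, |ω| = 1743.1968 rpm)

Stage 1 [83T→63T]: ω = 648.0000×83/63 = 853.7143 rpm, dir flips to −; running = −853.7143
Stage 2 [63T→26T]: ω = 853.7143×63/26 = 2068.6154 rpm, dir flips to +; running = +2068.6154
Stage 3 [41T→55T]: ω = 2068.6154×41/55 = 1542.0587 rpm, dir flips to −; running = −1542.0587
Stage 4 [52T→46T]: ω = 1542.0587×52/46 = 1743.1968 rpm, dir flips to +; running = +1743.1968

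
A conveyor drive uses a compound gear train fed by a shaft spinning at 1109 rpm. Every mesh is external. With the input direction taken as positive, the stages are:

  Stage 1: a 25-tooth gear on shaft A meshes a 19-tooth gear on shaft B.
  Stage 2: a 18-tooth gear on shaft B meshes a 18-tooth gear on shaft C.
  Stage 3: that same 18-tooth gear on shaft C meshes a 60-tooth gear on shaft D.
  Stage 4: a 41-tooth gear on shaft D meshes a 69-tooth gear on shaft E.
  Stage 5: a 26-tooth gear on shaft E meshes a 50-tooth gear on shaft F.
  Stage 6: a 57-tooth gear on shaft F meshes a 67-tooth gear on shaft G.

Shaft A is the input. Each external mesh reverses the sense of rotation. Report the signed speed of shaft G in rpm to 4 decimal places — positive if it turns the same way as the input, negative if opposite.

+115.0740 rpm (same as input, |ω| = 115.0740 rpm)

Stage 1 [25T→19T]: ω = 1109.0000×25/19 = 1459.2105 rpm, dir flips to −; running = −1459.2105
Stage 2 [18T→18T]: ω = 1459.2105×18/18 = 1459.2105 rpm, dir flips to +; running = +1459.2105
Stage 3 [18T→60T]: ω = 1459.2105×18/60 = 437.7632 rpm, dir flips to −; running = −437.7632
Stage 4 [41T→69T]: ω = 437.7632×41/69 = 260.1201 rpm, dir flips to +; running = +260.1201
Stage 5 [26T→50T]: ω = 260.1201×26/50 = 135.2625 rpm, dir flips to −; running = −135.2625
Stage 6 [57T→67T]: ω = 135.2625×57/67 = 115.0740 rpm, dir flips to +; running = +115.0740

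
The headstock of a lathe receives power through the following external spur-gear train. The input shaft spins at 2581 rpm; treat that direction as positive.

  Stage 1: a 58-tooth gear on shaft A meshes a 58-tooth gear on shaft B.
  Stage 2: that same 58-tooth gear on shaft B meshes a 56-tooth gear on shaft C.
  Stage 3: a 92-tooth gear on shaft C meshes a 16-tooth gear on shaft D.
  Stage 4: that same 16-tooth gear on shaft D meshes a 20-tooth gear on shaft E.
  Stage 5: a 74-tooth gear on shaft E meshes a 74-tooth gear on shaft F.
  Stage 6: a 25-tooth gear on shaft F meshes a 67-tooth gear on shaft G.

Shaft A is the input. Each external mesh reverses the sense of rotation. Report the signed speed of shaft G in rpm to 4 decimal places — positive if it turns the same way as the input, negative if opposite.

Stage 1 [58T→58T]: ω = 2581.0000×58/58 = 2581.0000 rpm, dir flips to −; running = −2581.0000
Stage 2 [58T→56T]: ω = 2581.0000×58/56 = 2673.1786 rpm, dir flips to +; running = +2673.1786
Stage 3 [92T→16T]: ω = 2673.1786×92/16 = 15370.7768 rpm, dir flips to −; running = −15370.7768
Stage 4 [16T→20T]: ω = 15370.7768×16/20 = 12296.6214 rpm, dir flips to +; running = +12296.6214
Stage 5 [74T→74T]: ω = 12296.6214×74/74 = 12296.6214 rpm, dir flips to −; running = −12296.6214
Stage 6 [25T→67T]: ω = 12296.6214×25/67 = 4588.2916 rpm, dir flips to +; running = +4588.2916

+4588.2916 rpm (same as input, |ω| = 4588.2916 rpm)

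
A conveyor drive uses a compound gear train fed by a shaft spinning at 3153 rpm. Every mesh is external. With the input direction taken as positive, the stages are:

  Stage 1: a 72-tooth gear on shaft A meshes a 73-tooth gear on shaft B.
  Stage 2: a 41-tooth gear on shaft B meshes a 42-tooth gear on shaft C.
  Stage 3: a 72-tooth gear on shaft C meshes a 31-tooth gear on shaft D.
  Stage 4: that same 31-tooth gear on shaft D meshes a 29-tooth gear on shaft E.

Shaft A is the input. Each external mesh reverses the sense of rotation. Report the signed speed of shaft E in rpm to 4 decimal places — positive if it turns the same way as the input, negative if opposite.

+7537.0721 rpm (same as input, |ω| = 7537.0721 rpm)

Stage 1 [72T→73T]: ω = 3153.0000×72/73 = 3109.8082 rpm, dir flips to −; running = −3109.8082
Stage 2 [41T→42T]: ω = 3109.8082×41/42 = 3035.7652 rpm, dir flips to +; running = +3035.7652
Stage 3 [72T→31T]: ω = 3035.7652×72/31 = 7050.8094 rpm, dir flips to −; running = −7050.8094
Stage 4 [31T→29T]: ω = 7050.8094×31/29 = 7537.0721 rpm, dir flips to +; running = +7537.0721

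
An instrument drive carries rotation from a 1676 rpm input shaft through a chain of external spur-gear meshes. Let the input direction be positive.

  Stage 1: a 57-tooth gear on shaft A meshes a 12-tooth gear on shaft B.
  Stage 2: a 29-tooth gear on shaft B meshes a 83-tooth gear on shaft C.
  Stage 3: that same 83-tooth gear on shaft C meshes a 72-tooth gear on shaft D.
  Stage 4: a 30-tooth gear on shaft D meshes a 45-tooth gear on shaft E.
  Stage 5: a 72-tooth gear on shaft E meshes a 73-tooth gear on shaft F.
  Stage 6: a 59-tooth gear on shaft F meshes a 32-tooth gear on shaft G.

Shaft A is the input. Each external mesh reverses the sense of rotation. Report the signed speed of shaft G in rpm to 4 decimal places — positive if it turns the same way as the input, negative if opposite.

+3887.3490 rpm (same as input, |ω| = 3887.3490 rpm)

Stage 1 [57T→12T]: ω = 1676.0000×57/12 = 7961.0000 rpm, dir flips to −; running = −7961.0000
Stage 2 [29T→83T]: ω = 7961.0000×29/83 = 2781.5542 rpm, dir flips to +; running = +2781.5542
Stage 3 [83T→72T]: ω = 2781.5542×83/72 = 3206.5139 rpm, dir flips to −; running = −3206.5139
Stage 4 [30T→45T]: ω = 3206.5139×30/45 = 2137.6759 rpm, dir flips to +; running = +2137.6759
Stage 5 [72T→73T]: ω = 2137.6759×72/73 = 2108.3927 rpm, dir flips to −; running = −2108.3927
Stage 6 [59T→32T]: ω = 2108.3927×59/32 = 3887.3490 rpm, dir flips to +; running = +3887.3490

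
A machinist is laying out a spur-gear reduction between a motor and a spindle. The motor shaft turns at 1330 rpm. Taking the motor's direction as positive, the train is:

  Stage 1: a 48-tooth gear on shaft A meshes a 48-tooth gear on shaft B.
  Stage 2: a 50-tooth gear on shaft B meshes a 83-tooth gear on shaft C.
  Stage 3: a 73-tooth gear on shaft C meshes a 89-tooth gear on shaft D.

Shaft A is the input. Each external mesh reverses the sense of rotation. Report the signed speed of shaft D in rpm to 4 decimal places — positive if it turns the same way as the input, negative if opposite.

-657.1680 rpm (opposite to input, |ω| = 657.1680 rpm)

Stage 1 [48T→48T]: ω = 1330.0000×48/48 = 1330.0000 rpm, dir flips to −; running = −1330.0000
Stage 2 [50T→83T]: ω = 1330.0000×50/83 = 801.2048 rpm, dir flips to +; running = +801.2048
Stage 3 [73T→89T]: ω = 801.2048×73/89 = 657.1680 rpm, dir flips to −; running = −657.1680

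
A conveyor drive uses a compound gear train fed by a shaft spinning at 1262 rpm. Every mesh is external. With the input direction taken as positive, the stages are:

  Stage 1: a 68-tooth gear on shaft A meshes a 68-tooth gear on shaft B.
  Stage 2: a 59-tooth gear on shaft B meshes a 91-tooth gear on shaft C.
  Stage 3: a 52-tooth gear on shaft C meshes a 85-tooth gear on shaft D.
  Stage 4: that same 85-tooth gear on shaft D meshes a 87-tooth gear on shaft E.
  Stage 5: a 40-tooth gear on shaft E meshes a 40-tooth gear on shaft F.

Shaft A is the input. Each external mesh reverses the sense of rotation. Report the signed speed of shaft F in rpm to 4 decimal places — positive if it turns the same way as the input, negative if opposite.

-489.0509 rpm (opposite to input, |ω| = 489.0509 rpm)

Stage 1 [68T→68T]: ω = 1262.0000×68/68 = 1262.0000 rpm, dir flips to −; running = −1262.0000
Stage 2 [59T→91T]: ω = 1262.0000×59/91 = 818.2198 rpm, dir flips to +; running = +818.2198
Stage 3 [52T→85T]: ω = 818.2198×52/85 = 500.5580 rpm, dir flips to −; running = −500.5580
Stage 4 [85T→87T]: ω = 500.5580×85/87 = 489.0509 rpm, dir flips to +; running = +489.0509
Stage 5 [40T→40T]: ω = 489.0509×40/40 = 489.0509 rpm, dir flips to −; running = −489.0509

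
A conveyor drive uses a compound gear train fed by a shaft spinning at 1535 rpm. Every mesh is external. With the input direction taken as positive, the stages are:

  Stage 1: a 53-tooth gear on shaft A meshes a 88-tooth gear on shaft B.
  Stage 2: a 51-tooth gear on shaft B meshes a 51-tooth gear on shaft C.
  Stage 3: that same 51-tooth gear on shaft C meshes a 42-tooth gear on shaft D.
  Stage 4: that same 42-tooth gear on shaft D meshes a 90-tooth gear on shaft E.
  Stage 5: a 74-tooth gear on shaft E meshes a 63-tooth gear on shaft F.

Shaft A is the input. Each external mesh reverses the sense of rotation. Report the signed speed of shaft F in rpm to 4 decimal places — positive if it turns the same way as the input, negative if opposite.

Stage 1 [53T→88T]: ω = 1535.0000×53/88 = 924.4886 rpm, dir flips to −; running = −924.4886
Stage 2 [51T→51T]: ω = 924.4886×51/51 = 924.4886 rpm, dir flips to +; running = +924.4886
Stage 3 [51T→42T]: ω = 924.4886×51/42 = 1122.5933 rpm, dir flips to −; running = −1122.5933
Stage 4 [42T→90T]: ω = 1122.5933×42/90 = 523.8769 rpm, dir flips to +; running = +523.8769
Stage 5 [74T→63T]: ω = 523.8769×74/63 = 615.3475 rpm, dir flips to −; running = −615.3475

-615.3475 rpm (opposite to input, |ω| = 615.3475 rpm)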